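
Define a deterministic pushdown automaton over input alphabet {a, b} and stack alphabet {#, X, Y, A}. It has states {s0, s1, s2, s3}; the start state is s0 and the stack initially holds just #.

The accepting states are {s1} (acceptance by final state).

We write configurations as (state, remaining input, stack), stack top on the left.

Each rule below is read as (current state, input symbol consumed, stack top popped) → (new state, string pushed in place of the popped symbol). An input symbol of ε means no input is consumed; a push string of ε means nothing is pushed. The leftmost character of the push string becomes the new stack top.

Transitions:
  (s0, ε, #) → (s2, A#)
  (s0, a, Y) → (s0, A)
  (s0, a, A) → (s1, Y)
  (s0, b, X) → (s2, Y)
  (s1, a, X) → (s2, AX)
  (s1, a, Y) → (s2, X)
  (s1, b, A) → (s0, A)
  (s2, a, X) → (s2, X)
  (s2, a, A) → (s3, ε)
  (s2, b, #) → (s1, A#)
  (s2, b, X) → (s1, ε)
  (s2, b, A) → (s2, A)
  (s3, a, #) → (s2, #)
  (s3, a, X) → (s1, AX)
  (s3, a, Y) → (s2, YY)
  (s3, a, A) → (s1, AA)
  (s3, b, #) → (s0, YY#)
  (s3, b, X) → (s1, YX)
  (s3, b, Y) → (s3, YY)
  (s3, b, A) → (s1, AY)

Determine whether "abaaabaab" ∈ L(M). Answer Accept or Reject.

Accept

(s0, abaaabaab, #) ⊢ (s2, abaaabaab, A#) ⊢ (s3, baaabaab, #) ⊢ (s0, aaabaab, YY#) ⊢ (s0, aabaab, AY#) ⊢ (s1, abaab, YY#) ⊢ (s2, baab, XY#) ⊢ (s1, aab, Y#) ⊢ (s2, ab, X#) ⊢ (s2, b, X#) ⊢ (s1, ε, #)
All input consumed; state s1 ∈ F.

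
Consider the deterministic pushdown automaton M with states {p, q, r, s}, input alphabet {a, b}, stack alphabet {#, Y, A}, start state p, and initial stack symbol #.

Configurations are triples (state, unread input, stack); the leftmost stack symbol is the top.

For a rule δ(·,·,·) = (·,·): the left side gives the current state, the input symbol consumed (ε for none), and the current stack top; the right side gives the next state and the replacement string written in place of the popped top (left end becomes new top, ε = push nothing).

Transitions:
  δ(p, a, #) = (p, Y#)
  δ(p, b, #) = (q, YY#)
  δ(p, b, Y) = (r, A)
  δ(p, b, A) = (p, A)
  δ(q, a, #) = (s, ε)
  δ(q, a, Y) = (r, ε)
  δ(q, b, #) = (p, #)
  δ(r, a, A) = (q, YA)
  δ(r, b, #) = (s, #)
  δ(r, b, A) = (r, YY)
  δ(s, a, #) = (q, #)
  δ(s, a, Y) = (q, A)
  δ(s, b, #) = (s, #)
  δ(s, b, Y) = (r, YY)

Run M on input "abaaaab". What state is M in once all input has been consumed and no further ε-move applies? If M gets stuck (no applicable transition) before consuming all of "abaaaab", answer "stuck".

(p, abaaaab, #) ⊢ (p, baaaab, Y#) ⊢ (r, aaaab, A#) ⊢ (q, aaab, YA#) ⊢ (r, aab, A#) ⊢ (q, ab, YA#) ⊢ (r, b, A#) ⊢ (r, ε, YY#)
All input consumed; M is in state r.

r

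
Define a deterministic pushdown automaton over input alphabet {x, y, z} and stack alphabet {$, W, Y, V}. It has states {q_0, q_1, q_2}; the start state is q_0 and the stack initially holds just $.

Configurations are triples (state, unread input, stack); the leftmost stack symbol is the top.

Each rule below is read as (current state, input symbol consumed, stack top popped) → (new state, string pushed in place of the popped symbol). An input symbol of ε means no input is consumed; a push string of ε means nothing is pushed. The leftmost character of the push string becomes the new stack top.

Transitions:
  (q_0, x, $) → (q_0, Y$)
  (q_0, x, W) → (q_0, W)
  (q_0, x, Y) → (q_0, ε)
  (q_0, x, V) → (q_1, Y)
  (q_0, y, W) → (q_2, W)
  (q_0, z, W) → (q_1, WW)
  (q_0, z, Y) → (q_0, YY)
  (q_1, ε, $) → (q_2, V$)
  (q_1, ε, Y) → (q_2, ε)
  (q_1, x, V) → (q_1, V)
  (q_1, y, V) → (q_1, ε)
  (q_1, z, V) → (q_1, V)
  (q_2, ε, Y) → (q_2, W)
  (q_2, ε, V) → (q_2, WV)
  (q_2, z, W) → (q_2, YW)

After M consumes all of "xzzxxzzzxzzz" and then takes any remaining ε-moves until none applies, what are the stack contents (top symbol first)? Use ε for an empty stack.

(q_0, xzzxxzzzxzzz, $)
  read x, top $: go to q_0, push Y$ → (q_0, zzxxzzzxzzz, Y$)
  read z, top Y: go to q_0, push YY → (q_0, zxxzzzxzzz, YY$)
  read z, top Y: go to q_0, push YY → (q_0, xxzzzxzzz, YYY$)
  read x, top Y: go to q_0, push ε → (q_0, xzzzxzzz, YY$)
  read x, top Y: go to q_0, push ε → (q_0, zzzxzzz, Y$)
  read z, top Y: go to q_0, push YY → (q_0, zzxzzz, YY$)
  read z, top Y: go to q_0, push YY → (q_0, zxzzz, YYY$)
  read z, top Y: go to q_0, push YY → (q_0, xzzz, YYYY$)
  read x, top Y: go to q_0, push ε → (q_0, zzz, YYY$)
  read z, top Y: go to q_0, push YY → (q_0, zz, YYYY$)
  read z, top Y: go to q_0, push YY → (q_0, z, YYYYY$)
  read z, top Y: go to q_0, push YY → (q_0, ε, YYYYYY$)
All input consumed in state q_0 with stack YYYYYY$.

YYYYYY$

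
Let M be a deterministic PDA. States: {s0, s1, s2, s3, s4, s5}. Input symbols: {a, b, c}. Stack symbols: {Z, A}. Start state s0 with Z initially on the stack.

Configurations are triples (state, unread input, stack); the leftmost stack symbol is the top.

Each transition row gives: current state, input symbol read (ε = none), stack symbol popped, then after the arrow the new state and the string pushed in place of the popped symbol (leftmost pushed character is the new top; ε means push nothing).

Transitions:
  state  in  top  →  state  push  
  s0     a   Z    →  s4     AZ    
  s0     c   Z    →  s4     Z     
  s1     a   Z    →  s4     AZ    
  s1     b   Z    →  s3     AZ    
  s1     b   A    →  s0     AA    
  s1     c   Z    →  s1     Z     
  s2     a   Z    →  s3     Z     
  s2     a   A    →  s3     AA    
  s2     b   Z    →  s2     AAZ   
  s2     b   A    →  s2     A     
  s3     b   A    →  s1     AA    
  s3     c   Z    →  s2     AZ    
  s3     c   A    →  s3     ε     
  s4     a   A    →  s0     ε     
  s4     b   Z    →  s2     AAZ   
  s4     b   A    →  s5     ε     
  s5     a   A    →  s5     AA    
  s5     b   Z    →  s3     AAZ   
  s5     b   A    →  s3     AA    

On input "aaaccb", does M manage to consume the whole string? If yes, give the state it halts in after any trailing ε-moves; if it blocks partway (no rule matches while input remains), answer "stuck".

(s0, aaaccb, Z) ⊢ (s4, aaccb, AZ) ⊢ (s0, accb, Z) ⊢ (s4, ccb, AZ)
No transition for (s4, c, top A); M blocks with input ccb remaining.

stuck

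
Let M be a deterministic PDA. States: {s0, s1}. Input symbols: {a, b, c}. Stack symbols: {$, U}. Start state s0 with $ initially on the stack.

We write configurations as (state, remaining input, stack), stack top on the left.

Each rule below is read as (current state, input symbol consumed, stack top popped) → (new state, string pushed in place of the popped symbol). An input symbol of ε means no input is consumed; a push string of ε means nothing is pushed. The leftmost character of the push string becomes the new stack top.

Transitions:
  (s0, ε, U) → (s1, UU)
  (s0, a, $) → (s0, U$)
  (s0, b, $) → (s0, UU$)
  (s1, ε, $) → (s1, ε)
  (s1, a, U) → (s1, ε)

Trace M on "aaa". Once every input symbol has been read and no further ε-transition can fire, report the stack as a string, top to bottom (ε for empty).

(s0, aaa, $)
  read a, top $: go to s0, push U$ → (s0, aa, U$)
  ε-move, top U: go to s1, push UU → (s1, aa, UU$)
  read a, top U: go to s1, push ε → (s1, a, U$)
  read a, top U: go to s1, push ε → (s1, ε, $)
  ε-move, top $: go to s1, push ε → (s1, ε, ε)
All input consumed in state s1 with stack ε.

ε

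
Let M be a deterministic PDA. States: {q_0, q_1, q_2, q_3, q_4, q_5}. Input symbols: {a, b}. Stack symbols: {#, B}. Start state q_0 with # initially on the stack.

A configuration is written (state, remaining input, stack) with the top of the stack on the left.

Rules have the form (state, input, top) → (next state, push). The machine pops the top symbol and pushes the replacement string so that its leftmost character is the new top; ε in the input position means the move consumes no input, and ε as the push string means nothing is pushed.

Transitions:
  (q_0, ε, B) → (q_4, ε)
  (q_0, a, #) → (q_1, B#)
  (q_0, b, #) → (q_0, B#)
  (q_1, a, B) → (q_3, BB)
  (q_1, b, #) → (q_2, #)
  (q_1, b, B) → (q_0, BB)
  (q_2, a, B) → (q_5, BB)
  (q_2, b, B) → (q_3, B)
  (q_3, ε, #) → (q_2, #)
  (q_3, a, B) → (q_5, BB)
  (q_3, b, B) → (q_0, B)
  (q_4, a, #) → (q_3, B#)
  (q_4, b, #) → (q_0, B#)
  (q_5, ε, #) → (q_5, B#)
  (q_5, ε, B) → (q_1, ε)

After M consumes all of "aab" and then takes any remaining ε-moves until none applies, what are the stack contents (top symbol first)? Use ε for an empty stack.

B#

(q_0, aab, #)
  read a, top #: go to q_1, push B# → (q_1, ab, B#)
  read a, top B: go to q_3, push BB → (q_3, b, BB#)
  read b, top B: go to q_0, push B → (q_0, ε, BB#)
  ε-move, top B: go to q_4, push ε → (q_4, ε, B#)
All input consumed in state q_4 with stack B#.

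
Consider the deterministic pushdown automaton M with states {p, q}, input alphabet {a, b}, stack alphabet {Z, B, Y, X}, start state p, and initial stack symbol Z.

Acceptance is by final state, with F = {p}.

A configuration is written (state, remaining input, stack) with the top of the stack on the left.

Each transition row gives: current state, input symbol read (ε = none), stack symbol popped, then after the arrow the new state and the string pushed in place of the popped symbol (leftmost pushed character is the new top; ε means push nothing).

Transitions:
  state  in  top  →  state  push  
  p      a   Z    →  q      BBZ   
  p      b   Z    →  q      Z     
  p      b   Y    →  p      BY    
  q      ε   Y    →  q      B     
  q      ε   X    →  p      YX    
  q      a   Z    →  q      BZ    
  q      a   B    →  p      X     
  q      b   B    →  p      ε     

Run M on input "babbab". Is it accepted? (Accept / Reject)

(p, babbab, Z)
  read b, top Z: go to q, push Z → (q, abbab, Z)
  read a, top Z: go to q, push BZ → (q, bbab, BZ)
  read b, top B: go to p, push ε → (p, bab, Z)
  read b, top Z: go to q, push Z → (q, ab, Z)
  read a, top Z: go to q, push BZ → (q, b, BZ)
  read b, top B: go to p, push ε → (p, ε, Z)
All input consumed; state p ∈ F.

Accept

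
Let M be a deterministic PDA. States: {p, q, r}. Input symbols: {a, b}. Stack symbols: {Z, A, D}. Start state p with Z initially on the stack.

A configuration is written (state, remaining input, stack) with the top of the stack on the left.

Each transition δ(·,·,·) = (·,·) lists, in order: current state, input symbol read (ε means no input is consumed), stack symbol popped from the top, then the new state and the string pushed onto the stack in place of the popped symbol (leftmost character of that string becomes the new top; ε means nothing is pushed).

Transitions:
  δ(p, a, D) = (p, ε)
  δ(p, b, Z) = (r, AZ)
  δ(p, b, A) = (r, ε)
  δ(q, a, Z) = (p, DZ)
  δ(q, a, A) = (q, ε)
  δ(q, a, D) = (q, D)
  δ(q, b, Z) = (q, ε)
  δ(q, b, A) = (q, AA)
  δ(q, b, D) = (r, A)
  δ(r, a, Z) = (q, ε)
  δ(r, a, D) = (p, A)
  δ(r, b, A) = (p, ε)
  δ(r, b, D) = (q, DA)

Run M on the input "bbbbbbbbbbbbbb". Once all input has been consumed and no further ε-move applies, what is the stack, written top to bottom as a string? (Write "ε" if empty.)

Z

(p, bbbbbbbbbbbbbb, Z)
  read b, top Z: go to r, push AZ → (r, bbbbbbbbbbbbb, AZ)
  read b, top A: go to p, push ε → (p, bbbbbbbbbbbb, Z)
  read b, top Z: go to r, push AZ → (r, bbbbbbbbbbb, AZ)
  read b, top A: go to p, push ε → (p, bbbbbbbbbb, Z)
  read b, top Z: go to r, push AZ → (r, bbbbbbbbb, AZ)
  read b, top A: go to p, push ε → (p, bbbbbbbb, Z)
  read b, top Z: go to r, push AZ → (r, bbbbbbb, AZ)
  read b, top A: go to p, push ε → (p, bbbbbb, Z)
  read b, top Z: go to r, push AZ → (r, bbbbb, AZ)
  read b, top A: go to p, push ε → (p, bbbb, Z)
  read b, top Z: go to r, push AZ → (r, bbb, AZ)
  read b, top A: go to p, push ε → (p, bb, Z)
  read b, top Z: go to r, push AZ → (r, b, AZ)
  read b, top A: go to p, push ε → (p, ε, Z)
All input consumed in state p with stack Z.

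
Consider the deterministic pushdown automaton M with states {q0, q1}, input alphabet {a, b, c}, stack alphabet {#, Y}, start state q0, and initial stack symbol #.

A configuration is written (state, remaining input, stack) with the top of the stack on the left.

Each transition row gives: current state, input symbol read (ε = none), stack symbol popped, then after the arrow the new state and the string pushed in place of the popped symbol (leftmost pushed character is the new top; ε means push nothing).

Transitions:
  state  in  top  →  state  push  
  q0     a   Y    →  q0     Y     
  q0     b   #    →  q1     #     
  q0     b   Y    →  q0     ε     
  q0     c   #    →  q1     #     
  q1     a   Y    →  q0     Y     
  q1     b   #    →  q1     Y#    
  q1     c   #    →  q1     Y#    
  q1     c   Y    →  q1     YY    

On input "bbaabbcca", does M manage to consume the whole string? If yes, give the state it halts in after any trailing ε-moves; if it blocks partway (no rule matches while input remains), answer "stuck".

q0

(q0, bbaabbcca, #) ⊢ (q1, baabbcca, #) ⊢ (q1, aabbcca, Y#) ⊢ (q0, abbcca, Y#) ⊢ (q0, bbcca, Y#) ⊢ (q0, bcca, #) ⊢ (q1, cca, #) ⊢ (q1, ca, Y#) ⊢ (q1, a, YY#) ⊢ (q0, ε, YY#)
All input consumed; M is in state q0.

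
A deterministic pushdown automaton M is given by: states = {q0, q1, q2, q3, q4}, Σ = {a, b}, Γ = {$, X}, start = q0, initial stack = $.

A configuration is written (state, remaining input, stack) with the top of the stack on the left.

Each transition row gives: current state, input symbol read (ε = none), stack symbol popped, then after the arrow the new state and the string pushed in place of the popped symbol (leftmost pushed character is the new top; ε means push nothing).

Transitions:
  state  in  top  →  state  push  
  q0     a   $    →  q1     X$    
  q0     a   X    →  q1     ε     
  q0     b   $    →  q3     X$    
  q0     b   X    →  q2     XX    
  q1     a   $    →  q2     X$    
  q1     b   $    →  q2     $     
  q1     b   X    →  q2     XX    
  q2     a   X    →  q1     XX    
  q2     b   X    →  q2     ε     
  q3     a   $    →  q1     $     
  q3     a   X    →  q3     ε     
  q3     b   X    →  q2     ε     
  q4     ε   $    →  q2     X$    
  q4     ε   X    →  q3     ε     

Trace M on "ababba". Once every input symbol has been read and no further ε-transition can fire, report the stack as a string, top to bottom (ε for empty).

XXXX$

(q0, ababba, $)
  read a, top $: go to q1, push X$ → (q1, babba, X$)
  read b, top X: go to q2, push XX → (q2, abba, XX$)
  read a, top X: go to q1, push XX → (q1, bba, XXX$)
  read b, top X: go to q2, push XX → (q2, ba, XXXX$)
  read b, top X: go to q2, push ε → (q2, a, XXX$)
  read a, top X: go to q1, push XX → (q1, ε, XXXX$)
All input consumed in state q1 with stack XXXX$.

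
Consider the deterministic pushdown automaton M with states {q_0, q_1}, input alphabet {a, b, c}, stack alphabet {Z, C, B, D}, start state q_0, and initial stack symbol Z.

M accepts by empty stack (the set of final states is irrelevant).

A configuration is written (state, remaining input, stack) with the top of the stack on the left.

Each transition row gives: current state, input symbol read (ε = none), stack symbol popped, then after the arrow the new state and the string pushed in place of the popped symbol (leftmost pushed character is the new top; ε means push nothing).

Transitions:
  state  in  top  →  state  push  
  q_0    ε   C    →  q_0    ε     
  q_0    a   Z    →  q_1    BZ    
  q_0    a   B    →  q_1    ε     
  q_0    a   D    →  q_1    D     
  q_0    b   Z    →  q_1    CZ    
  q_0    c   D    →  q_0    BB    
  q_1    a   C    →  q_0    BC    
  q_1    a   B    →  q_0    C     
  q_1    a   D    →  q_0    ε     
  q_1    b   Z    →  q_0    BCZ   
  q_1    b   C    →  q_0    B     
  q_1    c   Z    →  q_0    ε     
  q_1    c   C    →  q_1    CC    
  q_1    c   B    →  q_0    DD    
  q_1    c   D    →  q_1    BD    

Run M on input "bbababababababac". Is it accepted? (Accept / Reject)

Accept

(q_0, bbababababababac, Z)
  read b, top Z: go to q_1, push CZ → (q_1, bababababababac, CZ)
  read b, top C: go to q_0, push B → (q_0, ababababababac, BZ)
  read a, top B: go to q_1, push ε → (q_1, babababababac, Z)
  read b, top Z: go to q_0, push BCZ → (q_0, abababababac, BCZ)
  read a, top B: go to q_1, push ε → (q_1, bababababac, CZ)
  read b, top C: go to q_0, push B → (q_0, ababababac, BZ)
  read a, top B: go to q_1, push ε → (q_1, babababac, Z)
  read b, top Z: go to q_0, push BCZ → (q_0, abababac, BCZ)
  read a, top B: go to q_1, push ε → (q_1, bababac, CZ)
  read b, top C: go to q_0, push B → (q_0, ababac, BZ)
  read a, top B: go to q_1, push ε → (q_1, babac, Z)
  read b, top Z: go to q_0, push BCZ → (q_0, abac, BCZ)
  read a, top B: go to q_1, push ε → (q_1, bac, CZ)
  read b, top C: go to q_0, push B → (q_0, ac, BZ)
  read a, top B: go to q_1, push ε → (q_1, c, Z)
  read c, top Z: go to q_0, push ε → (q_0, ε, ε)
All input consumed and the stack is empty.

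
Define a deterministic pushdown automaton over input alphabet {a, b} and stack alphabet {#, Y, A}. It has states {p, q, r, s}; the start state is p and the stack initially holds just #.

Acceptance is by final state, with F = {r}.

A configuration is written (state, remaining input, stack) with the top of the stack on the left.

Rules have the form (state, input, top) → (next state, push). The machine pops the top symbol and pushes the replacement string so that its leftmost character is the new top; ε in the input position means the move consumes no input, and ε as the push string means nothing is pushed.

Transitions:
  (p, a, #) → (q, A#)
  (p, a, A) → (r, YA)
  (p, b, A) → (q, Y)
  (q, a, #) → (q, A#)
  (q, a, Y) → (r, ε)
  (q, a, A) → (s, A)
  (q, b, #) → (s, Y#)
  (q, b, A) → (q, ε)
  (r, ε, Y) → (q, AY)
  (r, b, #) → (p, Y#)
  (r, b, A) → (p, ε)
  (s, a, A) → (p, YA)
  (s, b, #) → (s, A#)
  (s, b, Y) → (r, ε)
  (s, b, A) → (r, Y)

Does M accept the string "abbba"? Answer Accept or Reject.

(p, abbba, #) ⊢ (q, bbba, A#) ⊢ (q, bba, #) ⊢ (s, ba, Y#) ⊢ (r, a, #)
No transition applies at (r, a, #); input not fully consumed.

Reject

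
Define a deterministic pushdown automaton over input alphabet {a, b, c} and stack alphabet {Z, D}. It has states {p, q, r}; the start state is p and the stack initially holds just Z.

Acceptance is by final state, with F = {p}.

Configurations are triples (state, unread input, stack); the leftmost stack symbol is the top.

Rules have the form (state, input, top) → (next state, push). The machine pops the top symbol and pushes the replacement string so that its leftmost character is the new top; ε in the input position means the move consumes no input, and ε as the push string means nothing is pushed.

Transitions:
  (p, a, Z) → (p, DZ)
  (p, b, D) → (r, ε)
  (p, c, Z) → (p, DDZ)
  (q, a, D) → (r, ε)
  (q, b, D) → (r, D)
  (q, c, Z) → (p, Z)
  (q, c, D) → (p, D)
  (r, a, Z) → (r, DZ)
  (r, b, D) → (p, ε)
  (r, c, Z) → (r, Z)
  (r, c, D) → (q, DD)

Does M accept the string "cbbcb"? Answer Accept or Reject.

Reject

(p, cbbcb, Z) ⊢ (p, bbcb, DDZ) ⊢ (r, bcb, DZ) ⊢ (p, cb, Z) ⊢ (p, b, DDZ) ⊢ (r, ε, DZ)
All input consumed; state r ∉ F and no further ε-move applies.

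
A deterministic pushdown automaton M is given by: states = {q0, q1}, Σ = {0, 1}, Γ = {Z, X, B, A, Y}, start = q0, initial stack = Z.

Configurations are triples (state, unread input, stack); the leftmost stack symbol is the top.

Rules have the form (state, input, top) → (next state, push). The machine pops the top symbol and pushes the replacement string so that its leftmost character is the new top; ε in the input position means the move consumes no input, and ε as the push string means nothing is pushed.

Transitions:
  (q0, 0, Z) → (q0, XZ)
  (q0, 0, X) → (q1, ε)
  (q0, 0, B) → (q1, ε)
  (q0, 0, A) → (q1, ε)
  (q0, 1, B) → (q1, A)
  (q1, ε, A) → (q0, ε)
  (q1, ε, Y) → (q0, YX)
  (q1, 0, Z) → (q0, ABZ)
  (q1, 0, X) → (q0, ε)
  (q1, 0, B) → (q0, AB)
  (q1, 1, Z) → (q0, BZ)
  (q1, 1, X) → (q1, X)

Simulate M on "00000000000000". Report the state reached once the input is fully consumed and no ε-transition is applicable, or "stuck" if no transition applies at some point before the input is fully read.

q1

(q0, 00000000000000, Z)
  read 0, top Z: go to q0, push XZ → (q0, 0000000000000, XZ)
  read 0, top X: go to q1, push ε → (q1, 000000000000, Z)
  read 0, top Z: go to q0, push ABZ → (q0, 00000000000, ABZ)
  read 0, top A: go to q1, push ε → (q1, 0000000000, BZ)
  read 0, top B: go to q0, push AB → (q0, 000000000, ABZ)
  read 0, top A: go to q1, push ε → (q1, 00000000, BZ)
  read 0, top B: go to q0, push AB → (q0, 0000000, ABZ)
  read 0, top A: go to q1, push ε → (q1, 000000, BZ)
  read 0, top B: go to q0, push AB → (q0, 00000, ABZ)
  read 0, top A: go to q1, push ε → (q1, 0000, BZ)
  read 0, top B: go to q0, push AB → (q0, 000, ABZ)
  read 0, top A: go to q1, push ε → (q1, 00, BZ)
  read 0, top B: go to q0, push AB → (q0, 0, ABZ)
  read 0, top A: go to q1, push ε → (q1, ε, BZ)
All input consumed; M is in state q1.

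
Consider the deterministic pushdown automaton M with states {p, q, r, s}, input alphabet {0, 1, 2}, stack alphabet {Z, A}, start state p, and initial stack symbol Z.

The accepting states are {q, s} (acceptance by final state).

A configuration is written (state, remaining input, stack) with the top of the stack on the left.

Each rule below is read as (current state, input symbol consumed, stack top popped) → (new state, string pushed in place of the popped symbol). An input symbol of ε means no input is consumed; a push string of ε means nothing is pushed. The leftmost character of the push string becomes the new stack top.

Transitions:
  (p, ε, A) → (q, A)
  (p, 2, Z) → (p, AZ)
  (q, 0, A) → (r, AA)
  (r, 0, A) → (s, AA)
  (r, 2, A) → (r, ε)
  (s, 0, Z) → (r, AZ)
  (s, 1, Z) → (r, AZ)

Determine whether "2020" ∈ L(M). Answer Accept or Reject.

(p, 2020, Z)
  read 2, top Z: go to p, push AZ → (p, 020, AZ)
  ε-move, top A: go to q, push A → (q, 020, AZ)
  read 0, top A: go to r, push AA → (r, 20, AAZ)
  read 2, top A: go to r, push ε → (r, 0, AZ)
  read 0, top A: go to s, push AA → (s, ε, AAZ)
All input consumed; state s ∈ F.

Accept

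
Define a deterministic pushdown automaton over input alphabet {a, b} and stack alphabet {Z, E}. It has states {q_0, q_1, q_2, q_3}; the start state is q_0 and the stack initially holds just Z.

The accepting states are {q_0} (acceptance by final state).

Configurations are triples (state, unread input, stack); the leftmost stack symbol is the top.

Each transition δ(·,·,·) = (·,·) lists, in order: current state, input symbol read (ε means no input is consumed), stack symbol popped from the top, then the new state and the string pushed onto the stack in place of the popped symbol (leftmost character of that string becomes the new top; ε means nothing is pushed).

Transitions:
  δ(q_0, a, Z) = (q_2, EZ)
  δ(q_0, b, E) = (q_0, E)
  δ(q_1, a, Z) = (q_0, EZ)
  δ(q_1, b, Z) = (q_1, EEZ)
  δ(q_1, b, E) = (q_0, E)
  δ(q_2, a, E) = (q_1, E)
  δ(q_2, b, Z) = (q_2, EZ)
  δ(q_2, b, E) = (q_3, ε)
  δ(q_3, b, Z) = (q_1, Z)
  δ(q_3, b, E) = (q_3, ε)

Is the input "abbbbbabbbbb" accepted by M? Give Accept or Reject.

(q_0, abbbbbabbbbb, Z)
  read a, top Z: go to q_2, push EZ → (q_2, bbbbbabbbbb, EZ)
  read b, top E: go to q_3, push ε → (q_3, bbbbabbbbb, Z)
  read b, top Z: go to q_1, push Z → (q_1, bbbabbbbb, Z)
  read b, top Z: go to q_1, push EEZ → (q_1, bbabbbbb, EEZ)
  read b, top E: go to q_0, push E → (q_0, babbbbb, EEZ)
  read b, top E: go to q_0, push E → (q_0, abbbbb, EEZ)
No transition applies at (q_0, abbbbb, EEZ); input not fully consumed.

Reject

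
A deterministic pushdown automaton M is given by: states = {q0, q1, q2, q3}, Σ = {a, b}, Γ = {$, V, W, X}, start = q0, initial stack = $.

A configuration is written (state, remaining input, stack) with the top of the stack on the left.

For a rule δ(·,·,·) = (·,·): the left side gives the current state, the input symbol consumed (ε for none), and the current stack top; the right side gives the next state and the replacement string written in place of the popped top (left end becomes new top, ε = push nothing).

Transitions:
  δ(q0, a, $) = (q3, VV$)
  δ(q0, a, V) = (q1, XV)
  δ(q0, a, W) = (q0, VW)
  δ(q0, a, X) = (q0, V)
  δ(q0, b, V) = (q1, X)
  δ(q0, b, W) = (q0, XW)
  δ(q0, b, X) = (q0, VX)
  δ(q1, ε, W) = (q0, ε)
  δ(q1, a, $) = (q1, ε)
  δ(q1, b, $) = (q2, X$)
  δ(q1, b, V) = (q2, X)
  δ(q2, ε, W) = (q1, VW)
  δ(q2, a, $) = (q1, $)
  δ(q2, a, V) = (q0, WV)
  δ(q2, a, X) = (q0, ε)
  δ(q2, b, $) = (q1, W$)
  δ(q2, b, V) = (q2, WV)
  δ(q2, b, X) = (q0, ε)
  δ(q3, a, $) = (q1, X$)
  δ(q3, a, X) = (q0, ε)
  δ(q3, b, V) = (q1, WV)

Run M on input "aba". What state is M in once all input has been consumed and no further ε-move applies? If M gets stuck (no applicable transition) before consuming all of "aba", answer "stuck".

q1

(q0, aba, $)
  read a, top $: go to q3, push VV$ → (q3, ba, VV$)
  read b, top V: go to q1, push WV → (q1, a, WVV$)
  ε-move, top W: go to q0, push ε → (q0, a, VV$)
  read a, top V: go to q1, push XV → (q1, ε, XVV$)
All input consumed; M is in state q1.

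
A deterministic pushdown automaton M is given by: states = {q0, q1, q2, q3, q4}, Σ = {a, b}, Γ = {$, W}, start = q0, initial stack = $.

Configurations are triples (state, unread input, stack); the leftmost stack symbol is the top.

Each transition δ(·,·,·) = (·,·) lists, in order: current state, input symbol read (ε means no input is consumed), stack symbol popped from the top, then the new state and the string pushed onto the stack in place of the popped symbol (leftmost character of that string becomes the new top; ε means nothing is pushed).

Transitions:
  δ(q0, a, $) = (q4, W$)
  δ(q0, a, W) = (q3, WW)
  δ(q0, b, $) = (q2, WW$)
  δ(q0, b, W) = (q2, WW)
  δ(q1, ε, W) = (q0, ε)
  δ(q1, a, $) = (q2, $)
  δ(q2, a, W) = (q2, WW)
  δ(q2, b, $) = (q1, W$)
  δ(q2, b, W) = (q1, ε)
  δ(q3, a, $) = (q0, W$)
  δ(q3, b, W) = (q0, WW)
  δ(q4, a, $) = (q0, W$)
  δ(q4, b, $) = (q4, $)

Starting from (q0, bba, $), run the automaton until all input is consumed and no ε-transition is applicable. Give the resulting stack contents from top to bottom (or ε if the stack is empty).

W$

(q0, bba, $)
  read b, top $: go to q2, push WW$ → (q2, ba, WW$)
  read b, top W: go to q1, push ε → (q1, a, W$)
  ε-move, top W: go to q0, push ε → (q0, a, $)
  read a, top $: go to q4, push W$ → (q4, ε, W$)
All input consumed in state q4 with stack W$.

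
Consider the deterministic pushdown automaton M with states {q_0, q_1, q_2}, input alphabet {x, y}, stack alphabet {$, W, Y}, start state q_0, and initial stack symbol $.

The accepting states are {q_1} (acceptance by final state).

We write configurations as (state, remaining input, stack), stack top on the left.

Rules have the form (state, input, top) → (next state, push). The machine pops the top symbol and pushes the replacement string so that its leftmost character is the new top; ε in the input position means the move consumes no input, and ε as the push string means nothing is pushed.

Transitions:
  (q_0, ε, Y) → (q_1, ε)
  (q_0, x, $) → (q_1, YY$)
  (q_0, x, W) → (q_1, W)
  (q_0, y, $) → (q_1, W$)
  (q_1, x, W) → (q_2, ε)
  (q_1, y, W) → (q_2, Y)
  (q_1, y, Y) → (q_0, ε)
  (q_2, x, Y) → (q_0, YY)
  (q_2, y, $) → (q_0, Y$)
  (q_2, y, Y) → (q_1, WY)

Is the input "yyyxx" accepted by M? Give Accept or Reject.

(q_0, yyyxx, $) ⊢ (q_1, yyxx, W$) ⊢ (q_2, yxx, Y$) ⊢ (q_1, xx, WY$) ⊢ (q_2, x, Y$) ⊢ (q_0, ε, YY$) ⊢ (q_1, ε, Y$)
All input consumed; state q_1 ∈ F.

Accept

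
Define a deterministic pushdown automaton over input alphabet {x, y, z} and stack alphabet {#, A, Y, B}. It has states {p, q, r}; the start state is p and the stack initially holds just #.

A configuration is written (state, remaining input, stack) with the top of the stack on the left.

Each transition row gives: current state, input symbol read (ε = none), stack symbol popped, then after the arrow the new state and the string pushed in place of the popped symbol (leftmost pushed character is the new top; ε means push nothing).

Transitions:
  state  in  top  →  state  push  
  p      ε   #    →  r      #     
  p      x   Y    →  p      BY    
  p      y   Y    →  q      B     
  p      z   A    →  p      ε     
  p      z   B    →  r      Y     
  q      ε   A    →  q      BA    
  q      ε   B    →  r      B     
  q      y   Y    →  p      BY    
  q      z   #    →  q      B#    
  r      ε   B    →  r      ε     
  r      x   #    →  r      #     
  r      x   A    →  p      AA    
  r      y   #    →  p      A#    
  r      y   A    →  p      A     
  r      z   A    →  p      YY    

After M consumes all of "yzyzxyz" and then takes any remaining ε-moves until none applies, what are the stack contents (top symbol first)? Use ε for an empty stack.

#

(p, yzyzxyz, #) ⊢ (r, yzyzxyz, #) ⊢ (p, zyzxyz, A#) ⊢ (p, yzxyz, #) ⊢ (r, yzxyz, #) ⊢ (p, zxyz, A#) ⊢ (p, xyz, #) ⊢ (r, xyz, #) ⊢ (r, yz, #) ⊢ (p, z, A#) ⊢ (p, ε, #) ⊢ (r, ε, #)
All input consumed in state r with stack #.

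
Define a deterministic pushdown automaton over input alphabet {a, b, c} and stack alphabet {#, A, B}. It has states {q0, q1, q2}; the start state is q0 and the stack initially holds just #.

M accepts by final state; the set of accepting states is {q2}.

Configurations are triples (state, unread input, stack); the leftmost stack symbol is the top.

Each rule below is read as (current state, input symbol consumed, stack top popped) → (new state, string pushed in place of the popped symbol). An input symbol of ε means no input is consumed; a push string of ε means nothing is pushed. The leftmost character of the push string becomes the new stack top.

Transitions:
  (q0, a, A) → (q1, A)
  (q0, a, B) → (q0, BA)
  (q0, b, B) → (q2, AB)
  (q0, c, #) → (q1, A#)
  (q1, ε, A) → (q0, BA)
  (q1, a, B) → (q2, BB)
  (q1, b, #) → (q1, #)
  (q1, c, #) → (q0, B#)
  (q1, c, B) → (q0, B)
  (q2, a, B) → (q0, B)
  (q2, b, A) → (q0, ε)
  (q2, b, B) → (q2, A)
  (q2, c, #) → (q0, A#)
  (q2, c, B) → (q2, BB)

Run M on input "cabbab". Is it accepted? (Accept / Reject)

(q0, cabbab, #) ⊢ (q1, abbab, A#) ⊢ (q0, abbab, BA#) ⊢ (q0, bbab, BAA#) ⊢ (q2, bab, ABAA#) ⊢ (q0, ab, BAA#) ⊢ (q0, b, BAAA#) ⊢ (q2, ε, ABAAA#)
All input consumed; state q2 ∈ F.

Accept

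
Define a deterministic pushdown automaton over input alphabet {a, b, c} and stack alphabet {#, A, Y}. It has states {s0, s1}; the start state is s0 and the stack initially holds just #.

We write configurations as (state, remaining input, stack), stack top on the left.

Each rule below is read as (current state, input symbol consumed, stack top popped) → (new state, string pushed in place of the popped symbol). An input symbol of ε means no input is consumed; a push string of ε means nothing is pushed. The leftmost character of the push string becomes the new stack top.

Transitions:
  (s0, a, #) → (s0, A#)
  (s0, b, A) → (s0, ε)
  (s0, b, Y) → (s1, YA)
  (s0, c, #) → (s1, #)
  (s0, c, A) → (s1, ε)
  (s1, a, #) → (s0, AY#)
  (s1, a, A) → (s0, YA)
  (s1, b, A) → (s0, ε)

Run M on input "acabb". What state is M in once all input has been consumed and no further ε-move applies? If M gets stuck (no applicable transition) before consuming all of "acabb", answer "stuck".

s1

(s0, acabb, #) ⊢ (s0, cabb, A#) ⊢ (s1, abb, #) ⊢ (s0, bb, AY#) ⊢ (s0, b, Y#) ⊢ (s1, ε, YA#)
All input consumed; M is in state s1.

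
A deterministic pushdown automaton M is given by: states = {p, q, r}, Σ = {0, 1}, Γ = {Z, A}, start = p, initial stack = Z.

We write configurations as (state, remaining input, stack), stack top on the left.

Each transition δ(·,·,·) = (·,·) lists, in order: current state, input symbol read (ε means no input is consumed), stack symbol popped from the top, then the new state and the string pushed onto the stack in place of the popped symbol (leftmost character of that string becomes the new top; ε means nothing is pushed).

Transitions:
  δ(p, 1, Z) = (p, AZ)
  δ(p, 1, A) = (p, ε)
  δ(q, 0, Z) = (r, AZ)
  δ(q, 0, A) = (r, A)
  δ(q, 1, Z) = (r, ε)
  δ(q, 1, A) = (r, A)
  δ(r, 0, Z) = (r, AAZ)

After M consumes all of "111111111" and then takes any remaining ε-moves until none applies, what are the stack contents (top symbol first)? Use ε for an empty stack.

(p, 111111111, Z) ⊢ (p, 11111111, AZ) ⊢ (p, 1111111, Z) ⊢ (p, 111111, AZ) ⊢ (p, 11111, Z) ⊢ (p, 1111, AZ) ⊢ (p, 111, Z) ⊢ (p, 11, AZ) ⊢ (p, 1, Z) ⊢ (p, ε, AZ)
All input consumed in state p with stack AZ.

AZ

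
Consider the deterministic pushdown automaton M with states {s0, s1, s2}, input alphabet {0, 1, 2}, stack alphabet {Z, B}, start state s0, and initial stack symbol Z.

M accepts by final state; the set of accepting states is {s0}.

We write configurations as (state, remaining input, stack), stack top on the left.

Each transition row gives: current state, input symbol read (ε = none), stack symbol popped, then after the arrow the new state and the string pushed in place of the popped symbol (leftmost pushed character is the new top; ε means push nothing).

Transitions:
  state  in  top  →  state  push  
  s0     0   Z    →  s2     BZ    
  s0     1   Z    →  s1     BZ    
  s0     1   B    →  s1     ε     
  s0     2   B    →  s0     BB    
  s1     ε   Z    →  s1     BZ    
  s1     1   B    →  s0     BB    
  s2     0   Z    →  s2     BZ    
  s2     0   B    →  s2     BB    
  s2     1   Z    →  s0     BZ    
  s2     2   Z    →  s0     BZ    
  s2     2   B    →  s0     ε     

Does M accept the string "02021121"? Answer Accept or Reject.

Reject

(s0, 02021121, Z)
  read 0, top Z: go to s2, push BZ → (s2, 2021121, BZ)
  read 2, top B: go to s0, push ε → (s0, 021121, Z)
  read 0, top Z: go to s2, push BZ → (s2, 21121, BZ)
  read 2, top B: go to s0, push ε → (s0, 1121, Z)
  read 1, top Z: go to s1, push BZ → (s1, 121, BZ)
  read 1, top B: go to s0, push BB → (s0, 21, BBZ)
  read 2, top B: go to s0, push BB → (s0, 1, BBBZ)
  read 1, top B: go to s1, push ε → (s1, ε, BBZ)
All input consumed; state s1 ∉ F and no further ε-move applies.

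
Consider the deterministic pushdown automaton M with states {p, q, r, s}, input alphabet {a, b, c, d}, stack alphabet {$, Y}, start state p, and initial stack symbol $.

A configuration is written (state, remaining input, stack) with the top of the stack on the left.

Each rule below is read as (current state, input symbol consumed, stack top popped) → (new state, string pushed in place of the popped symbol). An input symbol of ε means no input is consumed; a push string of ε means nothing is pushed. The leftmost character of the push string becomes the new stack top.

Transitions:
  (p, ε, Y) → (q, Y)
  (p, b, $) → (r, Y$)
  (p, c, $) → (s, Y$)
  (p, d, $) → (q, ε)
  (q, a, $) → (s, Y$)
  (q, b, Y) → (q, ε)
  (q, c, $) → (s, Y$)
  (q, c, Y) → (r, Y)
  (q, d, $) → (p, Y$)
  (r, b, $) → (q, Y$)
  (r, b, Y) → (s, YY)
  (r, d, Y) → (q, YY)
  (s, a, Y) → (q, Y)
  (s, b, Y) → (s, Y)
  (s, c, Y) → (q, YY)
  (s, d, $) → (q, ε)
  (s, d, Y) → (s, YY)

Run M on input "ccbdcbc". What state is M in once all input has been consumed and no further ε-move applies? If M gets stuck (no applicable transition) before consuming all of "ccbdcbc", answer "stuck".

(p, ccbdcbc, $) ⊢ (s, cbdcbc, Y$) ⊢ (q, bdcbc, YY$) ⊢ (q, dcbc, Y$)
No transition for (q, d, top Y); M blocks with input dcbc remaining.

stuck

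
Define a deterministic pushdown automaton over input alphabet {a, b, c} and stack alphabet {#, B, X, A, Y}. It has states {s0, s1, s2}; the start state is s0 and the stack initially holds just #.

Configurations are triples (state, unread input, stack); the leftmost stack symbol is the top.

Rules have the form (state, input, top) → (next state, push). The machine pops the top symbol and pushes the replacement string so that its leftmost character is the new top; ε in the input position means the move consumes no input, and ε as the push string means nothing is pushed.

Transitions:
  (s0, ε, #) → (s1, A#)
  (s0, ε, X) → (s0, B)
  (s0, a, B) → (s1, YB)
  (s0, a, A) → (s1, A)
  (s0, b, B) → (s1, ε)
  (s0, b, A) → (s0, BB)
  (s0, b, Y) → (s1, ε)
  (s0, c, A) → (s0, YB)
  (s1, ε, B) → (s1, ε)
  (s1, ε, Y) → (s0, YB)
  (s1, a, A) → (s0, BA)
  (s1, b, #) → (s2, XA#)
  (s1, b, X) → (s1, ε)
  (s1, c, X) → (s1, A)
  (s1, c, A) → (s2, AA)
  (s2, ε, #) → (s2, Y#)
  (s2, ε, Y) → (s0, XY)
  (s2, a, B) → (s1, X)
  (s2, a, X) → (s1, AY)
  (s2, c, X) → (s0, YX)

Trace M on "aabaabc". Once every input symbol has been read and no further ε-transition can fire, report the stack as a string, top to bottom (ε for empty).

(s0, aabaabc, #)
  ε-move, top #: go to s1, push A# → (s1, aabaabc, A#)
  read a, top A: go to s0, push BA → (s0, abaabc, BA#)
  read a, top B: go to s1, push YB → (s1, baabc, YBA#)
  ε-move, top Y: go to s0, push YB → (s0, baabc, YBBA#)
  read b, top Y: go to s1, push ε → (s1, aabc, BBA#)
  ε-move, top B: go to s1, push ε → (s1, aabc, BA#)
  ε-move, top B: go to s1, push ε → (s1, aabc, A#)
  read a, top A: go to s0, push BA → (s0, abc, BA#)
  read a, top B: go to s1, push YB → (s1, bc, YBA#)
  ε-move, top Y: go to s0, push YB → (s0, bc, YBBA#)
  read b, top Y: go to s1, push ε → (s1, c, BBA#)
  ε-move, top B: go to s1, push ε → (s1, c, BA#)
  ε-move, top B: go to s1, push ε → (s1, c, A#)
  read c, top A: go to s2, push AA → (s2, ε, AA#)
All input consumed in state s2 with stack AA#.

AA#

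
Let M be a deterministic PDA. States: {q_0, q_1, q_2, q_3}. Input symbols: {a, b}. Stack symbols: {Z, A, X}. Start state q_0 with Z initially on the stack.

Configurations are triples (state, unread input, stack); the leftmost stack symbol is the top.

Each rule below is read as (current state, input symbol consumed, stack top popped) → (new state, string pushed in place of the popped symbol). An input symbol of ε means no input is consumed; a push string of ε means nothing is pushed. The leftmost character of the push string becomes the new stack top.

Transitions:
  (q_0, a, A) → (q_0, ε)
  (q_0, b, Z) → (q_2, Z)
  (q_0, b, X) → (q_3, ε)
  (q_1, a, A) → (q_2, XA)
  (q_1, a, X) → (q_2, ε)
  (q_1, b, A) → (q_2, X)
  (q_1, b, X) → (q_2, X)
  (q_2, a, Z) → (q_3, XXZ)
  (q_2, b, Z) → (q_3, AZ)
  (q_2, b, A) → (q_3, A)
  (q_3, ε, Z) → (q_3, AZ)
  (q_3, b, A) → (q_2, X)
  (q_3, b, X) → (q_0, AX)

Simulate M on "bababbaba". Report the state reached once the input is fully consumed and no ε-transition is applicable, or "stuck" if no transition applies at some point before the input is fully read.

stuck

(q_0, bababbaba, Z)
  read b, top Z: go to q_2, push Z → (q_2, ababbaba, Z)
  read a, top Z: go to q_3, push XXZ → (q_3, babbaba, XXZ)
  read b, top X: go to q_0, push AX → (q_0, abbaba, AXXZ)
  read a, top A: go to q_0, push ε → (q_0, bbaba, XXZ)
  read b, top X: go to q_3, push ε → (q_3, baba, XZ)
  read b, top X: go to q_0, push AX → (q_0, aba, AXZ)
  read a, top A: go to q_0, push ε → (q_0, ba, XZ)
  read b, top X: go to q_3, push ε → (q_3, a, Z)
  ε-move, top Z: go to q_3, push AZ → (q_3, a, AZ)
No transition for (q_3, a, top A); M blocks with input a remaining.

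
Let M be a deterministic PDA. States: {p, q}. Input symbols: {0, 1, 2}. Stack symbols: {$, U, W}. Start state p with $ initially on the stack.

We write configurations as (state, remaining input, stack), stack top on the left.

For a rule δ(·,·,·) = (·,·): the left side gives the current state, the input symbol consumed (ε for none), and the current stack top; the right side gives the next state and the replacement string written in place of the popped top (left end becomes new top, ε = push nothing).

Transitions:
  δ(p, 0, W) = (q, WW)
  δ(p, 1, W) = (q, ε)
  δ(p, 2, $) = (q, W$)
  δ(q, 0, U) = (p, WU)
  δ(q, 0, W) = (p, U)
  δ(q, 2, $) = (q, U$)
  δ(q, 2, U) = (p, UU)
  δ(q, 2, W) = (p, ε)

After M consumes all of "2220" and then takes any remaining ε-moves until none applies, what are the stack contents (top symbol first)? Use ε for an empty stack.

U$

(p, 2220, $) ⊢ (q, 220, W$) ⊢ (p, 20, $) ⊢ (q, 0, W$) ⊢ (p, ε, U$)
All input consumed in state p with stack U$.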